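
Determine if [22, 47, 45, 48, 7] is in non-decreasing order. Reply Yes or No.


Check consecutive pairs:
  22 <= 47? True
  47 <= 45? False
  45 <= 48? True
  48 <= 7? False
2 consecutive pair(s) are out of order, so the list is not sorted.
Final answer: No


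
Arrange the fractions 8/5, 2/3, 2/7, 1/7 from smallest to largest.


Convert to decimal for comparison:
  8/5 = 1.6
  2/3 = 0.6667
  2/7 = 0.2857
  1/7 = 0.1429
Decimals in increasing order: 0.1429 < 0.2857 < 0.6667 < 1.6
Writing each back as its fraction gives the sorted order.
Final answer: 1/7, 2/7, 2/3, 8/5


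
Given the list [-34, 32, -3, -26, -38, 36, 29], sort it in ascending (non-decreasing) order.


Original list: [-34, 32, -3, -26, -38, 36, 29]
Repeatedly take the smallest remaining element:
  Remaining [-34, 32, -3, -26, -38, 36, 29] -> smallest is -38
  Remaining [-34, 32, -3, -26, 36, 29] -> smallest is -34
  Remaining [32, -3, -26, 36, 29] -> smallest is -26
  Remaining [32, -3, 36, 29] -> smallest is -3
  Remaining [32, 36, 29] -> smallest is 29
  Remaining [32, 36] -> smallest is 32
  Remaining [36] -> smallest is 36
Collecting the picks in order gives the sorted list.
Final answer: [-38, -34, -26, -3, 29, 32, 36]


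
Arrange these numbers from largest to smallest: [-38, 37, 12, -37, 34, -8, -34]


Original list: [-38, 37, 12, -37, 34, -8, -34]
Repeatedly take the largest remaining element:
  Remaining [-38, 37, 12, -37, 34, -8, -34] -> largest is 37
  Remaining [-38, 12, -37, 34, -8, -34] -> largest is 34
  Remaining [-38, 12, -37, -8, -34] -> largest is 12
  Remaining [-38, -37, -8, -34] -> largest is -8
  Remaining [-38, -37, -34] -> largest is -34
  Remaining [-38, -37] -> largest is -37
  Remaining [-38] -> largest is -38
Collecting the picks in order gives the descending list.
Final answer: [37, 34, 12, -8, -34, -37, -38]


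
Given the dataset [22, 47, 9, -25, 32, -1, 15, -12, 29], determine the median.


First, sort the list: [-25, -12, -1, 9, 15, 22, 29, 32, 47]
The list has 9 elements (odd count).
The middle index is 4 (0-based), and the element there is 15.
Final answer: 15


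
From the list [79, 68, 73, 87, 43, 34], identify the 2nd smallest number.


Sort ascending: [34, 43, 68, 73, 79, 87]
The 2nd element (1-indexed) is at index 1.
Value = 43
Final answer: 43


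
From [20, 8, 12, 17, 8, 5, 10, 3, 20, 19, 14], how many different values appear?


List all unique values:
Distinct values: [3, 5, 8, 10, 12, 14, 17, 19, 20]
Count = 9
Final answer: 9


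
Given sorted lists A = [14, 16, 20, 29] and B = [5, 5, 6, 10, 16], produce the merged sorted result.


List A: [14, 16, 20, 29]
List B: [5, 5, 6, 10, 16]
Repeatedly compare the front elements and take the smaller:
  14 vs 5 -> take 5
  14 vs 5 -> take 5
  14 vs 6 -> take 6
  14 vs 10 -> take 10
  14 vs 16 -> take 14
  16 vs 16 -> take 16
  20 vs 16 -> take 16
  B is exhausted; append the rest of A: [20, 29]
Final answer: [5, 5, 6, 10, 14, 16, 16, 20, 29]


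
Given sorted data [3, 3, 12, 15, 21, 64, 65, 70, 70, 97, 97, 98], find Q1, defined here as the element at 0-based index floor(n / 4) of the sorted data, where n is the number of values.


The list has n = 12 elements.
Q1 index = floor(12 / 4) = floor(3) = 3
Counting from index 0 in the sorted data, the element at index 3 is 15.
Final answer: 15


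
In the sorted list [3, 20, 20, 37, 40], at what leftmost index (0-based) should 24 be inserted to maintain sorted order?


List is sorted: [3, 20, 20, 37, 40]
We need the leftmost position where 24 can be inserted, i.e. the first index whose element is >= 24 (or the end of the list if none is).
Binary search with low=0, high=5 (0-based indices):
  low=0, high=5, mid=2: a[2]=20 < 24, so low = 3
  low=3, high=5, mid=4: a[4]=40 >= 24, so high = 4
  low=3, high=4, mid=3: a[3]=37 >= 24, so high = 3
Now low = high = 3, so the insertion index is 3.
Final answer: 3


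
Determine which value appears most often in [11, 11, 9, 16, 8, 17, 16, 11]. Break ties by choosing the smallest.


Count the frequency of each value:
  8 appears 1 time(s)
  9 appears 1 time(s)
  11 appears 3 time(s)
  16 appears 2 time(s)
  17 appears 1 time(s)
Maximum frequency is 3.
Only 11 reaches that frequency, so it is the mode.
Final answer: 11


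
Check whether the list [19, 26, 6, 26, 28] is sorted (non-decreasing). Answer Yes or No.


Check consecutive pairs:
  19 <= 26? True
  26 <= 6? False
  6 <= 26? True
  26 <= 28? True
1 consecutive pair(s) are out of order, so the list is not sorted.
Final answer: No


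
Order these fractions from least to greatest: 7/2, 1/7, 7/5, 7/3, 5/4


Convert to decimal for comparison:
  7/2 = 3.5
  1/7 = 0.1429
  7/5 = 1.4
  7/3 = 2.3333
  5/4 = 1.25
Decimals in increasing order: 0.1429 < 1.25 < 1.4 < 2.3333 < 3.5
Writing each back as its fraction gives the sorted order.
Final answer: 1/7, 5/4, 7/5, 7/3, 7/2


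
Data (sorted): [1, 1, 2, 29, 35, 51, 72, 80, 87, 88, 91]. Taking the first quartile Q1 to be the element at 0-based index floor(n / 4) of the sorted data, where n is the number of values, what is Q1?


The list has n = 11 elements.
Q1 index = floor(11 / 4) = floor(2.75) = 2
Counting from index 0 in the sorted data, the element at index 2 is 2.
Final answer: 2


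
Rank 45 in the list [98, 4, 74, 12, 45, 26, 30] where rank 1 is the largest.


Sort descending: [98, 74, 45, 30, 26, 12, 4]
Find 45 in the sorted list.
45 is at position 3.
Final answer: 3


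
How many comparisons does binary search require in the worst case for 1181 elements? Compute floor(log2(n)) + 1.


Binary search halves the search space each step.
Maximum comparisons = floor(log2(1181)) + 1
log2(1181) = 10.2058
floor(log2(1181)) = 10, so 10 + 1 = 11
Final answer: 11


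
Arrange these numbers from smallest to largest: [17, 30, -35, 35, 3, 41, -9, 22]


Original list: [17, 30, -35, 35, 3, 41, -9, 22]
Repeatedly take the smallest remaining element:
  Remaining [17, 30, -35, 35, 3, 41, -9, 22] -> smallest is -35
  Remaining [17, 30, 35, 3, 41, -9, 22] -> smallest is -9
  Remaining [17, 30, 35, 3, 41, 22] -> smallest is 3
  Remaining [17, 30, 35, 41, 22] -> smallest is 17
  Remaining [30, 35, 41, 22] -> smallest is 22
  Remaining [30, 35, 41] -> smallest is 30
  Remaining [35, 41] -> smallest is 35
  Remaining [41] -> smallest is 41
Collecting the picks in order gives the sorted list.
Final answer: [-35, -9, 3, 17, 22, 30, 35, 41]


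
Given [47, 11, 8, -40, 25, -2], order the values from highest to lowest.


Original list: [47, 11, 8, -40, 25, -2]
Repeatedly take the largest remaining element:
  Remaining [47, 11, 8, -40, 25, -2] -> largest is 47
  Remaining [11, 8, -40, 25, -2] -> largest is 25
  Remaining [11, 8, -40, -2] -> largest is 11
  Remaining [8, -40, -2] -> largest is 8
  Remaining [-40, -2] -> largest is -2
  Remaining [-40] -> largest is -40
Collecting the picks in order gives the descending list.
Final answer: [47, 25, 11, 8, -2, -40]


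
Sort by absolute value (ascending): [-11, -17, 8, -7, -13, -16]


Compute absolute values:
  |-11| = 11
  |-17| = 17
  |8| = 8
  |-7| = 7
  |-13| = 13
  |-16| = 16
Absolute values in increasing order: 7 < 8 < 11 < 13 < 16 < 17
Listing the original numbers in that order gives the answer.
Final answer: [-7, 8, -11, -13, -16, -17]


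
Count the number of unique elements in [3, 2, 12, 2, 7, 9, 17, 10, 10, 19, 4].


List all unique values:
Distinct values: [2, 3, 4, 7, 9, 10, 12, 17, 19]
Count = 9
Final answer: 9


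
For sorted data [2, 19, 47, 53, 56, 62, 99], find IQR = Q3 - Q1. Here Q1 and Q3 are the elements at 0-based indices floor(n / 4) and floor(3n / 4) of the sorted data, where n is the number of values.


The data has n = 7 elements.
Q1 index = floor(7 / 4) = floor(1.75) = 1; Q3 index = floor(3 * 7 / 4) = floor(5.25) = 5
Q1 = element at index 1 = 19
Q3 = element at index 5 = 62
IQR = 62 - 19 = 43
Final answer: 43


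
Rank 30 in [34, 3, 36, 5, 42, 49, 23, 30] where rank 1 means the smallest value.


Sort ascending: [3, 5, 23, 30, 34, 36, 42, 49]
Find 30 in the sorted list.
30 is at position 4 (1-indexed).
Final answer: 4


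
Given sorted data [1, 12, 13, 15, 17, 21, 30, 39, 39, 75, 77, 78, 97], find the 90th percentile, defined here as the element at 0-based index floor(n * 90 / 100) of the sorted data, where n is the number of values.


The dataset has n = 13 elements.
Index = floor(13 * 90 / 100) = floor(1170 / 100) = floor(11.7) = 11
Counting from index 0 in the sorted data, the element at index 11 is 78.
Final answer: 78


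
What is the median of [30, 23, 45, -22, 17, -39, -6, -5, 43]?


First, sort the list: [-39, -22, -6, -5, 17, 23, 30, 43, 45]
The list has 9 elements (odd count).
The middle index is 4 (0-based), and the element there is 17.
Final answer: 17


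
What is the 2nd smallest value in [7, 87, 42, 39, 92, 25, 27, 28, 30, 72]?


Sort ascending: [7, 25, 27, 28, 30, 39, 42, 72, 87, 92]
The 2nd element (1-indexed) is at index 1.
Value = 25
Final answer: 25


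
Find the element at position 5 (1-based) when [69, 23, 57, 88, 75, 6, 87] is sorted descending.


Sort descending: [88, 87, 75, 69, 57, 23, 6]
The 5th element (1-indexed) is at index 4.
Value = 57
Final answer: 57


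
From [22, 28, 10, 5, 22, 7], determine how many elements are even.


Check each element:
  22 is even
  28 is even
  10 is even
  5 is odd
  22 is even
  7 is odd
Evens: [22, 28, 10, 22]
Count of evens = 4
Final answer: 4


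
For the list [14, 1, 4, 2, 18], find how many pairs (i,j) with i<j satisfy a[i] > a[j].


For each element, count the later elements that are smaller than it:
  14 (index 0): smaller elements after it = [1, 4, 2] -> 3
  1 (index 1): smaller elements after it = [] -> 0
  4 (index 2): smaller elements after it = [2] -> 1
  2 (index 3): smaller elements after it = [] -> 0
Total inversions = 3 + 0 + 1 + 0 = 4
Final answer: 4


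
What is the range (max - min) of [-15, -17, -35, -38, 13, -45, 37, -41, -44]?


Maximum value: 37
Minimum value: -45
Range = 37 - (-45) = 82
Final answer: 82


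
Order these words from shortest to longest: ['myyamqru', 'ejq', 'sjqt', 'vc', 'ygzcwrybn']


Compute lengths:
  'myyamqru' has length 8
  'ejq' has length 3
  'sjqt' has length 4
  'vc' has length 2
  'ygzcwrybn' has length 9
Lengths in increasing order: 2 < 3 < 4 < 8 < 9
Listing the words in that order gives the answer.
Final answer: ['vc', 'ejq', 'sjqt', 'myyamqru', 'ygzcwrybn']


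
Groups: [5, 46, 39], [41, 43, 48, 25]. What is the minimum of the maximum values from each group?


Find max of each group:
  Group 1: [5, 46, 39] -> max = 46
  Group 2: [41, 43, 48, 25] -> max = 48
Maxes: [46, 48]
Minimum of maxes = 46
Final answer: 46


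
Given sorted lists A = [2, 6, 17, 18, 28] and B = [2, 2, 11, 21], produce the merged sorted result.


List A: [2, 6, 17, 18, 28]
List B: [2, 2, 11, 21]
Repeatedly compare the front elements and take the smaller:
  2 vs 2 -> take 2
  6 vs 2 -> take 2
  6 vs 2 -> take 2
  6 vs 11 -> take 6
  17 vs 11 -> take 11
  17 vs 21 -> take 17
  18 vs 21 -> take 18
  28 vs 21 -> take 21
  B is exhausted; append the rest of A: [28]
Final answer: [2, 2, 2, 6, 11, 17, 18, 21, 28]


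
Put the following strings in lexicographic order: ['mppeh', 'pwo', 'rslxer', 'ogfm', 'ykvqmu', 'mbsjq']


Compare strings character by character (the first differing letter decides):
  'mbsjq' < 'mppeh' since 'b' < 'p' at position 2
  'mppeh' < 'ogfm' since 'm' < 'o' at position 1
  'ogfm' < 'pwo' since 'o' < 'p' at position 1
  'pwo' < 'rslxer' since 'p' < 'r' at position 1
  'rslxer' < 'ykvqmu' since 'r' < 'y' at position 1
Chaining these comparisons gives the alphabetical order.
Final answer: ['mbsjq', 'mppeh', 'ogfm', 'pwo', 'rslxer', 'ykvqmu']


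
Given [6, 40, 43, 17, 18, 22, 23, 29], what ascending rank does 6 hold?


Sort ascending: [6, 17, 18, 22, 23, 29, 40, 43]
Find 6 in the sorted list.
6 is at position 1 (1-indexed).
Final answer: 1


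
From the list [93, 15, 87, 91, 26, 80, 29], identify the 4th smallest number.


Sort ascending: [15, 26, 29, 80, 87, 91, 93]
The 4th element (1-indexed) is at index 3.
Value = 80
Final answer: 80


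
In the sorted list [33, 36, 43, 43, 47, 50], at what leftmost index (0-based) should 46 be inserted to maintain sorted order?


List is sorted: [33, 36, 43, 43, 47, 50]
We need the leftmost position where 46 can be inserted, i.e. the first index whose element is >= 46 (or the end of the list if none is).
Binary search with low=0, high=6 (0-based indices):
  low=0, high=6, mid=3: a[3]=43 < 46, so low = 4
  low=4, high=6, mid=5: a[5]=50 >= 46, so high = 5
  low=4, high=5, mid=4: a[4]=47 >= 46, so high = 4
Now low = high = 4, so the insertion index is 4.
Final answer: 4


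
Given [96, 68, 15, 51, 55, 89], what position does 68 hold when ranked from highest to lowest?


Sort descending: [96, 89, 68, 55, 51, 15]
Find 68 in the sorted list.
68 is at position 3.
Final answer: 3


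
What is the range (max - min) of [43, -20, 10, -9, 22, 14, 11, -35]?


Maximum value: 43
Minimum value: -35
Range = 43 - (-35) = 78
Final answer: 78


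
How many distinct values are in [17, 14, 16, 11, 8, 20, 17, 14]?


List all unique values:
Distinct values: [8, 11, 14, 16, 17, 20]
Count = 6
Final answer: 6


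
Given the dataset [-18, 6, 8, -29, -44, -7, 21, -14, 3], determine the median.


First, sort the list: [-44, -29, -18, -14, -7, 3, 6, 8, 21]
The list has 9 elements (odd count).
The middle index is 4 (0-based), and the element there is -7.
Final answer: -7


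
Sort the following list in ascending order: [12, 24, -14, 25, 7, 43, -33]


Original list: [12, 24, -14, 25, 7, 43, -33]
Repeatedly take the smallest remaining element:
  Remaining [12, 24, -14, 25, 7, 43, -33] -> smallest is -33
  Remaining [12, 24, -14, 25, 7, 43] -> smallest is -14
  Remaining [12, 24, 25, 7, 43] -> smallest is 7
  Remaining [12, 24, 25, 43] -> smallest is 12
  Remaining [24, 25, 43] -> smallest is 24
  Remaining [25, 43] -> smallest is 25
  Remaining [43] -> smallest is 43
Collecting the picks in order gives the sorted list.
Final answer: [-33, -14, 7, 12, 24, 25, 43]


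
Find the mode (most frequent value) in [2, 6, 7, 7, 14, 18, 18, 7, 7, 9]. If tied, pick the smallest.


Count the frequency of each value:
  2 appears 1 time(s)
  6 appears 1 time(s)
  7 appears 4 time(s)
  9 appears 1 time(s)
  14 appears 1 time(s)
  18 appears 2 time(s)
Maximum frequency is 4.
Only 7 reaches that frequency, so it is the mode.
Final answer: 7


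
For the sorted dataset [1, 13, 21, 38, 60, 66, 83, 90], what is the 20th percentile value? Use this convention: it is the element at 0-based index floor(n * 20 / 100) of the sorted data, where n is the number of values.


The dataset has n = 8 elements.
Index = floor(8 * 20 / 100) = floor(160 / 100) = floor(1.6) = 1
Counting from index 0 in the sorted data, the element at index 1 is 13.
Final answer: 13


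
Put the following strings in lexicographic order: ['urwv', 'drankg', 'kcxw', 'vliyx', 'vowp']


Compare strings character by character (the first differing letter decides):
  'drankg' < 'kcxw' since 'd' < 'k' at position 1
  'kcxw' < 'urwv' since 'k' < 'u' at position 1
  'urwv' < 'vliyx' since 'u' < 'v' at position 1
  'vliyx' < 'vowp' since 'l' < 'o' at position 2
Chaining these comparisons gives the alphabetical order.
Final answer: ['drankg', 'kcxw', 'urwv', 'vliyx', 'vowp']


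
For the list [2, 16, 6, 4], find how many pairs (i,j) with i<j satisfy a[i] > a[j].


For each element, count the later elements that are smaller than it:
  2 (index 0): smaller elements after it = [] -> 0
  16 (index 1): smaller elements after it = [6, 4] -> 2
  6 (index 2): smaller elements after it = [4] -> 1
Total inversions = 0 + 2 + 1 = 3
Final answer: 3


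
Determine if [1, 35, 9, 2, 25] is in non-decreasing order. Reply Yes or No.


Check consecutive pairs:
  1 <= 35? True
  35 <= 9? False
  9 <= 2? False
  2 <= 25? True
2 consecutive pair(s) are out of order, so the list is not sorted.
Final answer: No


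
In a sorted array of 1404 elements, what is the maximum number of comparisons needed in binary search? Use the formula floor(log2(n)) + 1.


Binary search halves the search space each step.
Maximum comparisons = floor(log2(1404)) + 1
log2(1404) = 10.4553
floor(log2(1404)) = 10, so 10 + 1 = 11
Final answer: 11


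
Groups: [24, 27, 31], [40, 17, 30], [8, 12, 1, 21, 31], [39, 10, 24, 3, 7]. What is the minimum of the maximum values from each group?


Find max of each group:
  Group 1: [24, 27, 31] -> max = 31
  Group 2: [40, 17, 30] -> max = 40
  Group 3: [8, 12, 1, 21, 31] -> max = 31
  Group 4: [39, 10, 24, 3, 7] -> max = 39
Maxes: [31, 40, 31, 39]
Minimum of maxes = 31
Final answer: 31


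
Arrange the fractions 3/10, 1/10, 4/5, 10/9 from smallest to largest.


Convert to decimal for comparison:
  3/10 = 0.3
  1/10 = 0.1
  4/5 = 0.8
  10/9 = 1.1111
Decimals in increasing order: 0.1 < 0.3 < 0.8 < 1.1111
Writing each back as its fraction gives the sorted order.
Final answer: 1/10, 3/10, 4/5, 10/9


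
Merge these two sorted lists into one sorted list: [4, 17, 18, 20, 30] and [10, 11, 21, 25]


List A: [4, 17, 18, 20, 30]
List B: [10, 11, 21, 25]
Repeatedly compare the front elements and take the smaller:
  4 vs 10 -> take 4
  17 vs 10 -> take 10
  17 vs 11 -> take 11
  17 vs 21 -> take 17
  18 vs 21 -> take 18
  20 vs 21 -> take 20
  30 vs 21 -> take 21
  30 vs 25 -> take 25
  B is exhausted; append the rest of A: [30]
Final answer: [4, 10, 11, 17, 18, 20, 21, 25, 30]


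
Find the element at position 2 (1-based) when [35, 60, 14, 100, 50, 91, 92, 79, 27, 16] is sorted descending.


Sort descending: [100, 92, 91, 79, 60, 50, 35, 27, 16, 14]
The 2nd element (1-indexed) is at index 1.
Value = 92
Final answer: 92


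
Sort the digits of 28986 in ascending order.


The number 28986 has digits: 2, 8, 9, 8, 6
Sorted: 2, 6, 8, 8, 9
Joining the sorted digits gives the result.
Final answer: 26889


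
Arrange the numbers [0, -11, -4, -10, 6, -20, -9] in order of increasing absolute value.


Compute absolute values:
  |0| = 0
  |-11| = 11
  |-4| = 4
  |-10| = 10
  |6| = 6
  |-20| = 20
  |-9| = 9
Absolute values in increasing order: 0 < 4 < 6 < 9 < 10 < 11 < 20
Listing the original numbers in that order gives the answer.
Final answer: [0, -4, 6, -9, -10, -11, -20]


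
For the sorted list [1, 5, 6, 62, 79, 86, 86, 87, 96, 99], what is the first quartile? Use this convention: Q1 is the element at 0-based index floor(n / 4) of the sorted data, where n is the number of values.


The list has n = 10 elements.
Q1 index = floor(10 / 4) = floor(2.5) = 2
Counting from index 0 in the sorted data, the element at index 2 is 6.
Final answer: 6


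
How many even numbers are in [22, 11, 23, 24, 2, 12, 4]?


Check each element:
  22 is even
  11 is odd
  23 is odd
  24 is even
  2 is even
  12 is even
  4 is even
Evens: [22, 24, 2, 12, 4]
Count of evens = 5
Final answer: 5


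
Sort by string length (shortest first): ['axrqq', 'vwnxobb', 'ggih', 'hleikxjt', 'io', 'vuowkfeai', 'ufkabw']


Compute lengths:
  'axrqq' has length 5
  'vwnxobb' has length 7
  'ggih' has length 4
  'hleikxjt' has length 8
  'io' has length 2
  'vuowkfeai' has length 9
  'ufkabw' has length 6
Lengths in increasing order: 2 < 4 < 5 < 6 < 7 < 8 < 9
Listing the words in that order gives the answer.
Final answer: ['io', 'ggih', 'axrqq', 'ufkabw', 'vwnxobb', 'hleikxjt', 'vuowkfeai']


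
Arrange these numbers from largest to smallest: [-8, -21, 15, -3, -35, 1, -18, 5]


Original list: [-8, -21, 15, -3, -35, 1, -18, 5]
Repeatedly take the largest remaining element:
  Remaining [-8, -21, 15, -3, -35, 1, -18, 5] -> largest is 15
  Remaining [-8, -21, -3, -35, 1, -18, 5] -> largest is 5
  Remaining [-8, -21, -3, -35, 1, -18] -> largest is 1
  Remaining [-8, -21, -3, -35, -18] -> largest is -3
  Remaining [-8, -21, -35, -18] -> largest is -8
  Remaining [-21, -35, -18] -> largest is -18
  Remaining [-21, -35] -> largest is -21
  Remaining [-35] -> largest is -35
Collecting the picks in order gives the descending list.
Final answer: [15, 5, 1, -3, -8, -18, -21, -35]


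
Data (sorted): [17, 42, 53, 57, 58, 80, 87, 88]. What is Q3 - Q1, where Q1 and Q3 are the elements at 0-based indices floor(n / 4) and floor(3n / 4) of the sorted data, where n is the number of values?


The data has n = 8 elements.
Q1 index = floor(8 / 4) = floor(2) = 2; Q3 index = floor(3 * 8 / 4) = floor(6) = 6
Q1 = element at index 2 = 53
Q3 = element at index 6 = 87
IQR = 87 - 53 = 34
Final answer: 34


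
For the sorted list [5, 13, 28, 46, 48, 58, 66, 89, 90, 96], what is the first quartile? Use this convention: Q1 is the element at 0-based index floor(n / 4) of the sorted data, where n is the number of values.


The list has n = 10 elements.
Q1 index = floor(10 / 4) = floor(2.5) = 2
Counting from index 0 in the sorted data, the element at index 2 is 28.
Final answer: 28


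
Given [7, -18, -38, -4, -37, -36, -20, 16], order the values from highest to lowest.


Original list: [7, -18, -38, -4, -37, -36, -20, 16]
Repeatedly take the largest remaining element:
  Remaining [7, -18, -38, -4, -37, -36, -20, 16] -> largest is 16
  Remaining [7, -18, -38, -4, -37, -36, -20] -> largest is 7
  Remaining [-18, -38, -4, -37, -36, -20] -> largest is -4
  Remaining [-18, -38, -37, -36, -20] -> largest is -18
  Remaining [-38, -37, -36, -20] -> largest is -20
  Remaining [-38, -37, -36] -> largest is -36
  Remaining [-38, -37] -> largest is -37
  Remaining [-38] -> largest is -38
Collecting the picks in order gives the descending list.
Final answer: [16, 7, -4, -18, -20, -36, -37, -38]


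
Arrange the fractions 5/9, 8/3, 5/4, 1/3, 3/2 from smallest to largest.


Convert to decimal for comparison:
  5/9 = 0.5556
  8/3 = 2.6667
  5/4 = 1.25
  1/3 = 0.3333
  3/2 = 1.5
Decimals in increasing order: 0.3333 < 0.5556 < 1.25 < 1.5 < 2.6667
Writing each back as its fraction gives the sorted order.
Final answer: 1/3, 5/9, 5/4, 3/2, 8/3


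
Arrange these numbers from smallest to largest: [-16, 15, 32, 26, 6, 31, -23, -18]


Original list: [-16, 15, 32, 26, 6, 31, -23, -18]
Repeatedly take the smallest remaining element:
  Remaining [-16, 15, 32, 26, 6, 31, -23, -18] -> smallest is -23
  Remaining [-16, 15, 32, 26, 6, 31, -18] -> smallest is -18
  Remaining [-16, 15, 32, 26, 6, 31] -> smallest is -16
  Remaining [15, 32, 26, 6, 31] -> smallest is 6
  Remaining [15, 32, 26, 31] -> smallest is 15
  Remaining [32, 26, 31] -> smallest is 26
  Remaining [32, 31] -> smallest is 31
  Remaining [32] -> smallest is 32
Collecting the picks in order gives the sorted list.
Final answer: [-23, -18, -16, 6, 15, 26, 31, 32]


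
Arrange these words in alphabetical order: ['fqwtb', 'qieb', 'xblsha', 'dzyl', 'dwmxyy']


Compare strings character by character (the first differing letter decides):
  'dwmxyy' < 'dzyl' since 'w' < 'z' at position 2
  'dzyl' < 'fqwtb' since 'd' < 'f' at position 1
  'fqwtb' < 'qieb' since 'f' < 'q' at position 1
  'qieb' < 'xblsha' since 'q' < 'x' at position 1
Chaining these comparisons gives the alphabetical order.
Final answer: ['dwmxyy', 'dzyl', 'fqwtb', 'qieb', 'xblsha']


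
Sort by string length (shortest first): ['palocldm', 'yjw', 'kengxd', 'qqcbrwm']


Compute lengths:
  'palocldm' has length 8
  'yjw' has length 3
  'kengxd' has length 6
  'qqcbrwm' has length 7
Lengths in increasing order: 3 < 6 < 7 < 8
Listing the words in that order gives the answer.
Final answer: ['yjw', 'kengxd', 'qqcbrwm', 'palocldm']


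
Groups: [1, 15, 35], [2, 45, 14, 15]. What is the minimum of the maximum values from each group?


Find max of each group:
  Group 1: [1, 15, 35] -> max = 35
  Group 2: [2, 45, 14, 15] -> max = 45
Maxes: [35, 45]
Minimum of maxes = 35
Final answer: 35


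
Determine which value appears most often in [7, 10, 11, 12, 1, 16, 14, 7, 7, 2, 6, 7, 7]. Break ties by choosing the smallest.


Count the frequency of each value:
  1 appears 1 time(s)
  2 appears 1 time(s)
  6 appears 1 time(s)
  7 appears 5 time(s)
  10 appears 1 time(s)
  11 appears 1 time(s)
  12 appears 1 time(s)
  14 appears 1 time(s)
  16 appears 1 time(s)
Maximum frequency is 5.
Only 7 reaches that frequency, so it is the mode.
Final answer: 7


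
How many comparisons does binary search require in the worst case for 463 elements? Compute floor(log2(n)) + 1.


Binary search halves the search space each step.
Maximum comparisons = floor(log2(463)) + 1
log2(463) = 8.8549
floor(log2(463)) = 8, so 8 + 1 = 9
Final answer: 9


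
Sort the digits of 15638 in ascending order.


The number 15638 has digits: 1, 5, 6, 3, 8
Sorted: 1, 3, 5, 6, 8
Joining the sorted digits gives the result.
Final answer: 13568


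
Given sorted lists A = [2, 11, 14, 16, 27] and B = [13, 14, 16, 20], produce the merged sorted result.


List A: [2, 11, 14, 16, 27]
List B: [13, 14, 16, 20]
Repeatedly compare the front elements and take the smaller:
  2 vs 13 -> take 2
  11 vs 13 -> take 11
  14 vs 13 -> take 13
  14 vs 14 -> take 14
  16 vs 14 -> take 14
  16 vs 16 -> take 16
  27 vs 16 -> take 16
  27 vs 20 -> take 20
  B is exhausted; append the rest of A: [27]
Final answer: [2, 11, 13, 14, 14, 16, 16, 20, 27]


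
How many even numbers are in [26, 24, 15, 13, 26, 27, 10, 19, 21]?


Check each element:
  26 is even
  24 is even
  15 is odd
  13 is odd
  26 is even
  27 is odd
  10 is even
  19 is odd
  21 is odd
Evens: [26, 24, 26, 10]
Count of evens = 4
Final answer: 4


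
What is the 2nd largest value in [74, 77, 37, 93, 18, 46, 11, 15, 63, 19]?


Sort descending: [93, 77, 74, 63, 46, 37, 19, 18, 15, 11]
The 2nd element (1-indexed) is at index 1.
Value = 77
Final answer: 77


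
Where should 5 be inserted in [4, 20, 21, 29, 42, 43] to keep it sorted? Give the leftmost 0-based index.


List is sorted: [4, 20, 21, 29, 42, 43]
We need the leftmost position where 5 can be inserted, i.e. the first index whose element is >= 5 (or the end of the list if none is).
Binary search with low=0, high=6 (0-based indices):
  low=0, high=6, mid=3: a[3]=29 >= 5, so high = 3
  low=0, high=3, mid=1: a[1]=20 >= 5, so high = 1
  low=0, high=1, mid=0: a[0]=4 < 5, so low = 1
Now low = high = 1, so the insertion index is 1.
Final answer: 1


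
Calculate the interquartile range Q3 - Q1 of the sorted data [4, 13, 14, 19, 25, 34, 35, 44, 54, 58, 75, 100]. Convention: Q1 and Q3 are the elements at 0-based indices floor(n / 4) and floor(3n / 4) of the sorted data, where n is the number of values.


The data has n = 12 elements.
Q1 index = floor(12 / 4) = floor(3) = 3; Q3 index = floor(3 * 12 / 4) = floor(9) = 9
Q1 = element at index 3 = 19
Q3 = element at index 9 = 58
IQR = 58 - 19 = 39
Final answer: 39


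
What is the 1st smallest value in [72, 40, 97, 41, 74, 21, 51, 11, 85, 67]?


Sort ascending: [11, 21, 40, 41, 51, 67, 72, 74, 85, 97]
The 1st element (1-indexed) is at index 0.
Value = 11
Final answer: 11


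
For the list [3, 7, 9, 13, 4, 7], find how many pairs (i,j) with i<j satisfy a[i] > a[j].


For each element, count the later elements that are smaller than it:
  3 (index 0): smaller elements after it = [] -> 0
  7 (index 1): smaller elements after it = [4] -> 1
  9 (index 2): smaller elements after it = [4, 7] -> 2
  13 (index 3): smaller elements after it = [4, 7] -> 2
  4 (index 4): smaller elements after it = [] -> 0
Total inversions = 0 + 1 + 2 + 2 + 0 = 5
Final answer: 5


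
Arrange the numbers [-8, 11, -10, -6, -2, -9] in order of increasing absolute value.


Compute absolute values:
  |-8| = 8
  |11| = 11
  |-10| = 10
  |-6| = 6
  |-2| = 2
  |-9| = 9
Absolute values in increasing order: 2 < 6 < 8 < 9 < 10 < 11
Listing the original numbers in that order gives the answer.
Final answer: [-2, -6, -8, -9, -10, 11]


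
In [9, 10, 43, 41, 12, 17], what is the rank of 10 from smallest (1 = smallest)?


Sort ascending: [9, 10, 12, 17, 41, 43]
Find 10 in the sorted list.
10 is at position 2 (1-indexed).
Final answer: 2


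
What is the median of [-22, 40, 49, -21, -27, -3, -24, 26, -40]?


First, sort the list: [-40, -27, -24, -22, -21, -3, 26, 40, 49]
The list has 9 elements (odd count).
The middle index is 4 (0-based), and the element there is -21.
Final answer: -21


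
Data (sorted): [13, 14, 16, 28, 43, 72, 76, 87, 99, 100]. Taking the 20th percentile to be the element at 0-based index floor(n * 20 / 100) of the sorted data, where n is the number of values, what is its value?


The dataset has n = 10 elements.
Index = floor(10 * 20 / 100) = floor(200 / 100) = floor(2) = 2
Counting from index 0 in the sorted data, the element at index 2 is 16.
Final answer: 16


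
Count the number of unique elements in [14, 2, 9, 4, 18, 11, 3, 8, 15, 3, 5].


List all unique values:
Distinct values: [2, 3, 4, 5, 8, 9, 11, 14, 15, 18]
Count = 10
Final answer: 10


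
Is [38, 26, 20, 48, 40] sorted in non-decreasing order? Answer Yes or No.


Check consecutive pairs:
  38 <= 26? False
  26 <= 20? False
  20 <= 48? True
  48 <= 40? False
3 consecutive pair(s) are out of order, so the list is not sorted.
Final answer: No


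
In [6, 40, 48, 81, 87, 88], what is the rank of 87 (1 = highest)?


Sort descending: [88, 87, 81, 48, 40, 6]
Find 87 in the sorted list.
87 is at position 2.
Final answer: 2


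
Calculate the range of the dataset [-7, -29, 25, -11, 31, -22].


Maximum value: 31
Minimum value: -29
Range = 31 - (-29) = 60
Final answer: 60


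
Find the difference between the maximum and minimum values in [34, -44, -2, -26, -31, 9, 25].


Maximum value: 34
Minimum value: -44
Range = 34 - (-44) = 78
Final answer: 78


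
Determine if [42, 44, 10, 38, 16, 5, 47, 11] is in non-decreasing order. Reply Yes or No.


Check consecutive pairs:
  42 <= 44? True
  44 <= 10? False
  10 <= 38? True
  38 <= 16? False
  16 <= 5? False
  5 <= 47? True
  47 <= 11? False
4 consecutive pair(s) are out of order, so the list is not sorted.
Final answer: No


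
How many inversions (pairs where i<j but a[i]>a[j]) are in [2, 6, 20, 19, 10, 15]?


For each element, count the later elements that are smaller than it:
  2 (index 0): smaller elements after it = [] -> 0
  6 (index 1): smaller elements after it = [] -> 0
  20 (index 2): smaller elements after it = [19, 10, 15] -> 3
  19 (index 3): smaller elements after it = [10, 15] -> 2
  10 (index 4): smaller elements after it = [] -> 0
Total inversions = 0 + 0 + 3 + 2 + 0 = 5
Final answer: 5


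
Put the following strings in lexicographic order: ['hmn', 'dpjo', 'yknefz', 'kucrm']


Compare strings character by character (the first differing letter decides):
  'dpjo' < 'hmn' since 'd' < 'h' at position 1
  'hmn' < 'kucrm' since 'h' < 'k' at position 1
  'kucrm' < 'yknefz' since 'k' < 'y' at position 1
Chaining these comparisons gives the alphabetical order.
Final answer: ['dpjo', 'hmn', 'kucrm', 'yknefz']


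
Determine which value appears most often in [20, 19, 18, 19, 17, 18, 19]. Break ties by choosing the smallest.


Count the frequency of each value:
  17 appears 1 time(s)
  18 appears 2 time(s)
  19 appears 3 time(s)
  20 appears 1 time(s)
Maximum frequency is 3.
Only 19 reaches that frequency, so it is the mode.
Final answer: 19


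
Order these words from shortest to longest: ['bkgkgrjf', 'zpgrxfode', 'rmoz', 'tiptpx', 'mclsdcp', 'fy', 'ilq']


Compute lengths:
  'bkgkgrjf' has length 8
  'zpgrxfode' has length 9
  'rmoz' has length 4
  'tiptpx' has length 6
  'mclsdcp' has length 7
  'fy' has length 2
  'ilq' has length 3
Lengths in increasing order: 2 < 3 < 4 < 6 < 7 < 8 < 9
Listing the words in that order gives the answer.
Final answer: ['fy', 'ilq', 'rmoz', 'tiptpx', 'mclsdcp', 'bkgkgrjf', 'zpgrxfode']


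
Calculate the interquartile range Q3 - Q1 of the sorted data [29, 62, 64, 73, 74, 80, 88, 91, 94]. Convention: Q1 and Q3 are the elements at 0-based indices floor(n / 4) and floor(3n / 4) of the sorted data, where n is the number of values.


The data has n = 9 elements.
Q1 index = floor(9 / 4) = floor(2.25) = 2; Q3 index = floor(3 * 9 / 4) = floor(6.75) = 6
Q1 = element at index 2 = 64
Q3 = element at index 6 = 88
IQR = 88 - 64 = 24
Final answer: 24


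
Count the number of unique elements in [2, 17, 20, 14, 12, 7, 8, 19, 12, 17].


List all unique values:
Distinct values: [2, 7, 8, 12, 14, 17, 19, 20]
Count = 8
Final answer: 8


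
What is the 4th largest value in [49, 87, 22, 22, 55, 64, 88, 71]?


Sort descending: [88, 87, 71, 64, 55, 49, 22, 22]
The 4th element (1-indexed) is at index 3.
Value = 64
Final answer: 64


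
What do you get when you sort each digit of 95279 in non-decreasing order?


The number 95279 has digits: 9, 5, 2, 7, 9
Sorted: 2, 5, 7, 9, 9
Joining the sorted digits gives the result.
Final answer: 25799


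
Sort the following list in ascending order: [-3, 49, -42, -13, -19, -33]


Original list: [-3, 49, -42, -13, -19, -33]
Repeatedly take the smallest remaining element:
  Remaining [-3, 49, -42, -13, -19, -33] -> smallest is -42
  Remaining [-3, 49, -13, -19, -33] -> smallest is -33
  Remaining [-3, 49, -13, -19] -> smallest is -19
  Remaining [-3, 49, -13] -> smallest is -13
  Remaining [-3, 49] -> smallest is -3
  Remaining [49] -> smallest is 49
Collecting the picks in order gives the sorted list.
Final answer: [-42, -33, -19, -13, -3, 49]


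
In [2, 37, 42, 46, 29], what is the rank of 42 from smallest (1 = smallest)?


Sort ascending: [2, 29, 37, 42, 46]
Find 42 in the sorted list.
42 is at position 4 (1-indexed).
Final answer: 4


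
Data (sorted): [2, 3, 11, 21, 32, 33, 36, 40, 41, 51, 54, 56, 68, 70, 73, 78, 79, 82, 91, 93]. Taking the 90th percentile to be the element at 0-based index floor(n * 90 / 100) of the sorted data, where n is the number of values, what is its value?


The dataset has n = 20 elements.
Index = floor(20 * 90 / 100) = floor(1800 / 100) = floor(18) = 18
Counting from index 0 in the sorted data, the element at index 18 is 91.
Final answer: 91


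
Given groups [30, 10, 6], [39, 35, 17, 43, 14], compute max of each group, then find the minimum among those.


Find max of each group:
  Group 1: [30, 10, 6] -> max = 30
  Group 2: [39, 35, 17, 43, 14] -> max = 43
Maxes: [30, 43]
Minimum of maxes = 30
Final answer: 30


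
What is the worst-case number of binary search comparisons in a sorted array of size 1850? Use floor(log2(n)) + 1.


Binary search halves the search space each step.
Maximum comparisons = floor(log2(1850)) + 1
log2(1850) = 10.8533
floor(log2(1850)) = 10, so 10 + 1 = 11
Final answer: 11


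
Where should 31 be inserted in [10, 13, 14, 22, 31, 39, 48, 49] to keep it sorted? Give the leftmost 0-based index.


List is sorted: [10, 13, 14, 22, 31, 39, 48, 49]
We need the leftmost position where 31 can be inserted, i.e. the first index whose element is >= 31 (or the end of the list if none is).
Binary search with low=0, high=8 (0-based indices):
  low=0, high=8, mid=4: a[4]=31 >= 31, so high = 4
  low=0, high=4, mid=2: a[2]=14 < 31, so low = 3
  low=3, high=4, mid=3: a[3]=22 < 31, so low = 4
Now low = high = 4, so the insertion index is 4.
Final answer: 4


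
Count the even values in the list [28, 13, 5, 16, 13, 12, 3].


Check each element:
  28 is even
  13 is odd
  5 is odd
  16 is even
  13 is odd
  12 is even
  3 is odd
Evens: [28, 16, 12]
Count of evens = 3
Final answer: 3


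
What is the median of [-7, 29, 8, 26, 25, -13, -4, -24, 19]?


First, sort the list: [-24, -13, -7, -4, 8, 19, 25, 26, 29]
The list has 9 elements (odd count).
The middle index is 4 (0-based), and the element there is 8.
Final answer: 8


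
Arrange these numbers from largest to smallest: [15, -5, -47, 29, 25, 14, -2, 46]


Original list: [15, -5, -47, 29, 25, 14, -2, 46]
Repeatedly take the largest remaining element:
  Remaining [15, -5, -47, 29, 25, 14, -2, 46] -> largest is 46
  Remaining [15, -5, -47, 29, 25, 14, -2] -> largest is 29
  Remaining [15, -5, -47, 25, 14, -2] -> largest is 25
  Remaining [15, -5, -47, 14, -2] -> largest is 15
  Remaining [-5, -47, 14, -2] -> largest is 14
  Remaining [-5, -47, -2] -> largest is -2
  Remaining [-5, -47] -> largest is -5
  Remaining [-47] -> largest is -47
Collecting the picks in order gives the descending list.
Final answer: [46, 29, 25, 15, 14, -2, -5, -47]


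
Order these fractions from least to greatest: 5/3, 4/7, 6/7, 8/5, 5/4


Convert to decimal for comparison:
  5/3 = 1.6667
  4/7 = 0.5714
  6/7 = 0.8571
  8/5 = 1.6
  5/4 = 1.25
Decimals in increasing order: 0.5714 < 0.8571 < 1.25 < 1.6 < 1.6667
Writing each back as its fraction gives the sorted order.
Final answer: 4/7, 6/7, 5/4, 8/5, 5/3


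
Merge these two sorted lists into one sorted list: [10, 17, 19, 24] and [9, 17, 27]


List A: [10, 17, 19, 24]
List B: [9, 17, 27]
Repeatedly compare the front elements and take the smaller:
  10 vs 9 -> take 9
  10 vs 17 -> take 10
  17 vs 17 -> take 17
  19 vs 17 -> take 17
  19 vs 27 -> take 19
  24 vs 27 -> take 24
  A is exhausted; append the rest of B: [27]
Final answer: [9, 10, 17, 17, 19, 24, 27]


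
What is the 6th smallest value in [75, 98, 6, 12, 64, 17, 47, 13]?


Sort ascending: [6, 12, 13, 17, 47, 64, 75, 98]
The 6th element (1-indexed) is at index 5.
Value = 64
Final answer: 64


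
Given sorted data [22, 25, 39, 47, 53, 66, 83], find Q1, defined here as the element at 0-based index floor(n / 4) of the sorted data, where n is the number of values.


The list has n = 7 elements.
Q1 index = floor(7 / 4) = floor(1.75) = 1
Counting from index 0 in the sorted data, the element at index 1 is 25.
Final answer: 25


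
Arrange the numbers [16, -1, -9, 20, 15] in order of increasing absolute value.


Compute absolute values:
  |16| = 16
  |-1| = 1
  |-9| = 9
  |20| = 20
  |15| = 15
Absolute values in increasing order: 1 < 9 < 15 < 16 < 20
Listing the original numbers in that order gives the answer.
Final answer: [-1, -9, 15, 16, 20]


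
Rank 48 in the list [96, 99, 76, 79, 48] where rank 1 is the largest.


Sort descending: [99, 96, 79, 76, 48]
Find 48 in the sorted list.
48 is at position 5.
Final answer: 5


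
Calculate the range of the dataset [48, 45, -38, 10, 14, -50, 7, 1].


Maximum value: 48
Minimum value: -50
Range = 48 - (-50) = 98
Final answer: 98


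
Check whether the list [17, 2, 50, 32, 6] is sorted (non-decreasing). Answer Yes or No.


Check consecutive pairs:
  17 <= 2? False
  2 <= 50? True
  50 <= 32? False
  32 <= 6? False
3 consecutive pair(s) are out of order, so the list is not sorted.
Final answer: No


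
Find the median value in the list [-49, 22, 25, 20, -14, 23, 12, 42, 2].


First, sort the list: [-49, -14, 2, 12, 20, 22, 23, 25, 42]
The list has 9 elements (odd count).
The middle index is 4 (0-based), and the element there is 20.
Final answer: 20


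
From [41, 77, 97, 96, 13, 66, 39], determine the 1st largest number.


Sort descending: [97, 96, 77, 66, 41, 39, 13]
The 1st element (1-indexed) is at index 0.
Value = 97
Final answer: 97


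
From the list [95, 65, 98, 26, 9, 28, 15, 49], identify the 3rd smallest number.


Sort ascending: [9, 15, 26, 28, 49, 65, 95, 98]
The 3rd element (1-indexed) is at index 2.
Value = 26
Final answer: 26


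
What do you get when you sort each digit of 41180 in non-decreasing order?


The number 41180 has digits: 4, 1, 1, 8, 0
Sorted: 0, 1, 1, 4, 8
Joining the sorted digits gives the result.
Final answer: 01148


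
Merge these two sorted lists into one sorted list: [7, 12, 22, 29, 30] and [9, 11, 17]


List A: [7, 12, 22, 29, 30]
List B: [9, 11, 17]
Repeatedly compare the front elements and take the smaller:
  7 vs 9 -> take 7
  12 vs 9 -> take 9
  12 vs 11 -> take 11
  12 vs 17 -> take 12
  22 vs 17 -> take 17
  B is exhausted; append the rest of A: [22, 29, 30]
Final answer: [7, 9, 11, 12, 17, 22, 29, 30]
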